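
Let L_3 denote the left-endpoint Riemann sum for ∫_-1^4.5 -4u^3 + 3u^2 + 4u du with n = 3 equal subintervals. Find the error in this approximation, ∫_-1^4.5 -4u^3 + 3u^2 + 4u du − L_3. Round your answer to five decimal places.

-209.22917

Exact integral: ∫_-1^4.5 f(u) du = -278.4375.
L_3 ≈ -69.2083333.
Error ≈ -278.4375 − (-69.2083333) ≈ -209.22917.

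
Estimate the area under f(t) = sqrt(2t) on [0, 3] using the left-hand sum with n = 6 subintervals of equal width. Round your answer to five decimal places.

Δt = (3 − 0)/6 = 0.5.
Left endpoints: 0, 0.5, 1, 1.5, 2, 2.5.
f(0) ≈ 0.00000, f(0.5) ≈ 1.00000, f(1) ≈ 1.41421, f(1.5) ≈ 1.73205, f(2) ≈ 2.00000, f(2.5) ≈ 2.23607.
Sum = Δt · [f(0) + f(0.5) + f(1) + ...].
Sum ≈ 4.19117.

4.19117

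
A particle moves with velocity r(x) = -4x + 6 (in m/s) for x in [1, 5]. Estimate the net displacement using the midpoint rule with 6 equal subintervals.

Δx = (5 − 1)/6 = 2/3.
Midpoints: 4/3, 2, 8/3, 10/3, 4, 14/3.
r(4/3) = 2/3, r(2) = -2, r(8/3) = -14/3, r(10/3) = -22/3, r(4) = -10, r(14/3) = -38/3.
Sum = Δx · [r(4/3) + r(2) + r(8/3) + ...].
Sum = -24.

-24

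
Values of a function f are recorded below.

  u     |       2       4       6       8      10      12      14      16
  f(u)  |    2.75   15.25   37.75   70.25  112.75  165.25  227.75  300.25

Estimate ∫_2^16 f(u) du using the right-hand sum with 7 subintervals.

1858.5

Δu = 2.
Sum = 2·[15.25 + 37.75 + 70.25 + 112.75 + 165.25 + 227.75 + 300.25] = 1858.5.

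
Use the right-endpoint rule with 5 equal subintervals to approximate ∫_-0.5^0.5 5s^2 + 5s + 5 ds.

Δs = (0.5 − (-0.5))/5 = 0.2.
Right endpoints: -0.3, -0.1, 0.1, 0.3, 0.5.
f(-0.3) = 3.95, f(-0.1) = 4.55, f(0.1) = 5.55, f(0.3) = 6.95, f(0.5) = 8.75.
Sum = Δs · [f(-0.3) + f(-0.1) + f(0.1) + f(0.3) + f(0.5)].
Sum = 5.95.

5.95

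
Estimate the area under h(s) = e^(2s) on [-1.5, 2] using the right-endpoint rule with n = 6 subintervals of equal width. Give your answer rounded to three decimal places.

46.210

Δs = (2 − (-1.5))/6 = 7/12.
Right endpoints: -11/12, -1/3, 0.25, 5/6, 17/12, 2.
h(-11/12) ≈ 0.160, h(-1/3) ≈ 0.513, h(0.25) ≈ 1.649, h(5/6) ≈ 5.294, h(17/12) ≈ 17.002, h(2) ≈ 54.598.
Sum = Δs · [h(-11/12) + h(-1/3) + h(0.25) + ...].
Sum ≈ 46.210.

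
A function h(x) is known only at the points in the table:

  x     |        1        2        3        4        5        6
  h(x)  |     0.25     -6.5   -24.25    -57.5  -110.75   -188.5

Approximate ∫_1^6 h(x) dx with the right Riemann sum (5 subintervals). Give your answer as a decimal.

-387.5

Δx = 1.
Sum = 1·[(-6.5) + (-24.25) + (-57.5) + (-110.75) + (-188.5)] = -387.5.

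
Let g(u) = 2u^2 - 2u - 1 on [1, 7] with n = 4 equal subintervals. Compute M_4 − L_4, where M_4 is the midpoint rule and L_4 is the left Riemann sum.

56.25

M_4 = 171.75.
L_4 = 115.5.
M_4 − L_4 = 56.25.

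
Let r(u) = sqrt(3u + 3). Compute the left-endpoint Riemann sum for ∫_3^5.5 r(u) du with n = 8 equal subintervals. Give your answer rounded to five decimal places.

9.74840

Δu = (5.5 − 3)/8 = 0.3125.
Left endpoints: 3, 3.3125, 3.625, 3.9375, 4.25, 4.5625, 4.875, 5.1875.
r(3) ≈ 3.46410, r(3.3125) ≈ 3.59687, r(3.625) ≈ 3.72492, r(3.9375) ≈ 3.84870, r(4.25) ≈ 3.96863, r(4.5625) ≈ 4.08503, r(4.875) ≈ 4.19821, r(5.1875) ≈ 4.30842.
Sum = Δu · [r(3) + r(3.3125) + r(3.625) + ...].
Sum ≈ 9.74840.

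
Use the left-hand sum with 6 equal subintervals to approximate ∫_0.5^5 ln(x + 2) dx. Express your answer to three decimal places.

6.433

Δx = (5 − 0.5)/6 = 0.75.
Left endpoints: 0.5, 1.25, 2, 2.75, 3.5, 4.25.
f(0.5) ≈ 0.916, f(1.25) ≈ 1.179, f(2) ≈ 1.386, f(2.75) ≈ 1.558, f(3.5) ≈ 1.705, f(4.25) ≈ 1.833.
Sum = Δx · [f(0.5) + f(1.25) + f(2) + ...].
Sum ≈ 6.433.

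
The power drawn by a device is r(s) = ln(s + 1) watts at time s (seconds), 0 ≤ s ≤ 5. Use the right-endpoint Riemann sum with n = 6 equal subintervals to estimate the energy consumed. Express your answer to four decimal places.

Δs = (5 − 0)/6 = 5/6.
Right endpoints: 5/6, 5/3, 2.5, 10/3, 25/6, 5.
r(5/6) ≈ 0.6061, r(5/3) ≈ 0.9808, r(2.5) ≈ 1.2528, r(10/3) ≈ 1.4663, r(25/6) ≈ 1.6422, r(5) ≈ 1.7918.
Sum = Δs · [r(5/6) + r(5/3) + r(2.5) + ...].
Sum ≈ 6.4500.

6.4500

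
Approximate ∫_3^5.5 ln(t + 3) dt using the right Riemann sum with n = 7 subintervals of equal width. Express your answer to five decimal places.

5.00168

Δt = (5.5 − 3)/7 = 5/14.
Right endpoints: 47/14, 26/7, 57/14, 31/7, 67/14, 36/7, 5.5.
f(47/14) ≈ 1.84958, f(26/7) ≈ 1.90424, f(57/14) ≈ 1.95606, f(31/7) ≈ 2.00533, f(67/14) ≈ 2.05229, f(36/7) ≈ 2.09714, f(5.5) ≈ 2.14007.
Sum = Δt · [f(47/14) + f(26/7) + f(57/14) + ...].
Sum ≈ 5.00168.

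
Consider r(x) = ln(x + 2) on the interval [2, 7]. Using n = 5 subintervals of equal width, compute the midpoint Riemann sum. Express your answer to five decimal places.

9.23560

Δx = (7 − 2)/5 = 1.
Midpoints: 2.5, 3.5, 4.5, 5.5, 6.5.
r(2.5) ≈ 1.50408, r(3.5) ≈ 1.70475, r(4.5) ≈ 1.87180, r(5.5) ≈ 2.01490, r(6.5) ≈ 2.14007.
Sum = Δx · [r(2.5) + r(3.5) + r(4.5) + r(5.5) + r(6.5)].
Sum ≈ 9.23560.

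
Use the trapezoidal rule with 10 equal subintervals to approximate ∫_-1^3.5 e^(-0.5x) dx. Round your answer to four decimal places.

2.9623

Δx = (3.5 − (-1))/10 = 0.45.
f(-1) ≈ 1.6487, f(-0.55) ≈ 1.3165, f(-0.1) ≈ 1.0513, f(0.35) ≈ 0.8395, f(0.8) ≈ 0.6703, f(1.25) ≈ 0.5353, f(1.7) ≈ 0.4274, f(2.15) ≈ 0.3413, f(2.6) ≈ 0.2725, f(3.05) ≈ 0.2176, f(3.5) ≈ 0.1738.
T_10 = (Δx/2)·[f(x_0) + 2f(x_1) + ... + 2f(x_{9}) + f(x_10)].
Sum ≈ 2.9623.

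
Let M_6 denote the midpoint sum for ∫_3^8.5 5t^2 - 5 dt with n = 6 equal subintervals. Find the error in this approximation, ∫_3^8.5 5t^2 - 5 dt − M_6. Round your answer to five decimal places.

Exact integral: ∫_3^8.5 f(t) dt ≈ 951.0416667.
M_6 ≈ 949.1160301.
Error ≈ 951.0416667 − 949.1160301 ≈ 1.92564.

1.92564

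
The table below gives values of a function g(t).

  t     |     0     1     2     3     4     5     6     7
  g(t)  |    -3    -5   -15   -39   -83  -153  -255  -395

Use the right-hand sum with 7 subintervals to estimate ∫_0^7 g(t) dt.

Δt = 1.
Sum = 1·[(-5) + (-15) + (-39) + (-83) + (-153) + (-255) + (-395)] = -945.

-945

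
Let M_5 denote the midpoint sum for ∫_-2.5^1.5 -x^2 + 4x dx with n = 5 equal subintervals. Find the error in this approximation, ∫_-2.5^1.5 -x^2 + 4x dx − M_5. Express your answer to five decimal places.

Exact integral: ∫_-2.5^1.5 f(x) dx ≈ -14.3333333.
M_5 = -14.12.
Error ≈ -14.3333333 − (-14.12) ≈ -0.21333.

-0.21333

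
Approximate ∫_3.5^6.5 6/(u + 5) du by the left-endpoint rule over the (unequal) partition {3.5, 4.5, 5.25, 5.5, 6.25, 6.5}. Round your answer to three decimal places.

1.888

Subinterval widths: 1, 0.75, 0.25, 0.75, 0.25.
Left endpoints: 3.5, 4.5, 5.25, 5.5, 6.25.
f(3.5) = 12/17, f(4.5) = 12/19, f(5.25) = 24/41, f(5.5) = 4/7, f(6.25) = 8/15.
Sum = Σ Δu_i · f(u_i).
Sum ≈ 1.888.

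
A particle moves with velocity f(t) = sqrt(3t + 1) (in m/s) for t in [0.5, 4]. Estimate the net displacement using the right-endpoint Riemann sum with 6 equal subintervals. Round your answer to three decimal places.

Δt = (4 − 0.5)/6 = 7/12.
Right endpoints: 13/12, 5/3, 2.25, 17/6, 41/12, 4.
f(13/12) ≈ 2.062, f(5/3) ≈ 2.449, f(2.25) ≈ 2.784, f(17/6) ≈ 3.082, f(41/12) ≈ 3.354, f(4) ≈ 3.606.
Sum = Δt · [f(13/12) + f(5/3) + f(2.25) + ...].
Sum ≈ 10.113.

10.113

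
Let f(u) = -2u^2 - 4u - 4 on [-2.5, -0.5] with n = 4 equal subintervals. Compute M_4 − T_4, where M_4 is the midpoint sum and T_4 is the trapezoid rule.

M_4 = -6.25.
T_4 = -6.5.
M_4 − T_4 = 0.25.

0.25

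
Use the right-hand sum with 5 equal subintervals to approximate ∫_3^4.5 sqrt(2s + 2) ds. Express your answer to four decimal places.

Δs = (4.5 − 3)/5 = 0.3.
Right endpoints: 3.3, 3.6, 3.9, 4.2, 4.5.
f(3.3) ≈ 2.9326, f(3.6) ≈ 3.0332, f(3.9) ≈ 3.1305, f(4.2) ≈ 3.2249, f(4.5) ≈ 3.3166.
Sum = Δs · [f(3.3) + f(3.6) + f(3.9) + f(4.2) + f(4.5)].
Sum ≈ 4.6913.

4.6913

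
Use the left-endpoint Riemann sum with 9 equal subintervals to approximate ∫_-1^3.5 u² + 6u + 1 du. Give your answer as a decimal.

43.5

Δu = (3.5 − (-1))/9 = 0.5.
Left endpoints: -1, -0.5, 0, 0.5, 1, 1.5, 2, 2.5, 3.
f(-1) = -4, f(-0.5) = -1.75, f(0) = 1, f(0.5) = 4.25, f(1) = 8, f(1.5) = 12.25, f(2) = 17, f(2.5) = 22.25, f(3) = 28.
Sum = Δu · [f(-1) + f(-0.5) + f(0) + ...].
Sum = 43.5.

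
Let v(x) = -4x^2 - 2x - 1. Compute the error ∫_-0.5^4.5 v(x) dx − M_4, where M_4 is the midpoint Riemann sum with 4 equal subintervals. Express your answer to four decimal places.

Exact integral: ∫_-0.5^4.5 v(x) dx ≈ -146.666667.
M_4 = -144.0625.
Error ≈ -146.666667 − (-144.0625) ≈ -2.6042.

-2.6042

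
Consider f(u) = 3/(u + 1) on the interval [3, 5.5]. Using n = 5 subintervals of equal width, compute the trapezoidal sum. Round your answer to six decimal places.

Δu = (5.5 − 3)/5 = 0.5.
f(3) = 0.75, f(3.5) = 2/3, f(4) = 0.6, f(4.5) = 6/11, f(5) = 0.5, f(5.5) = 6/13.
T_5 = (Δu/2)·[f(u_0) + 2f(u_1) + ... + 2f(u_{4}) + f(u_5)].
Sum ≈ 1.458945.

1.458945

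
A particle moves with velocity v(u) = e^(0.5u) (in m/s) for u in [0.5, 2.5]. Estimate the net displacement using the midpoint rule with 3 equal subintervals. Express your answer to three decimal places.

4.392

Δu = (2.5 − 0.5)/3 = 2/3.
Midpoints: 5/6, 1.5, 13/6.
v(5/6) ≈ 1.517, v(1.5) ≈ 2.117, v(13/6) ≈ 2.955.
Sum = Δu · [v(5/6) + v(1.5) + v(13/6)].
Sum ≈ 4.392.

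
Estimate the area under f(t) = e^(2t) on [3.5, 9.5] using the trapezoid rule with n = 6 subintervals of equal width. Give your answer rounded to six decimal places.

117176059.541872

Δt = (9.5 − 3.5)/6 = 1.
f(3.5) ≈ 1096.633158, f(4.5) ≈ 8103.083928, f(5.5) ≈ 59874.141715, f(6.5) ≈ 442413.392009, f(7.5) ≈ 3269017.372472, f(8.5) ≈ 24154952.753575, f(9.5) ≈ 178482300.963187.
T_6 = (Δt/2)·[f(t_0) + 2f(t_1) + ... + 2f(t_{5}) + f(t_6)].
Sum ≈ 117176059.541872.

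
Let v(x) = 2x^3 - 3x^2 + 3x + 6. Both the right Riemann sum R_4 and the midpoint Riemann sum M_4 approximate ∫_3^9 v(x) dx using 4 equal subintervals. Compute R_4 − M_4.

R_4 = 3660.75.
M_4 = 2644.875.
R_4 − M_4 = 1015.875.

1015.875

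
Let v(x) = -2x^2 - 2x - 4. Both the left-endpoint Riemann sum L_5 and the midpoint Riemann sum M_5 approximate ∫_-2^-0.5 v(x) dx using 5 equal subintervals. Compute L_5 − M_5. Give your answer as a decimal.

-0.7425

L_5 = -8.22.
M_5 = -7.4775.
L_5 − M_5 = -0.7425.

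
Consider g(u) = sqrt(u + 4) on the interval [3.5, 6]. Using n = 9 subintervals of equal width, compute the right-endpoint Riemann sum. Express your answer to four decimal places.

7.4475

Δu = (6 − 3.5)/9 = 5/18.
Right endpoints: 34/9, 73/18, 13/3, 83/18, 44/9, 31/6, 49/9, 103/18, 6.
g(34/9) ≈ 2.7889, g(73/18) ≈ 2.8382, g(13/3) ≈ 2.8868, g(83/18) ≈ 2.9345, g(44/9) ≈ 2.9814, g(31/6) ≈ 3.0277, g(49/9) ≈ 3.0732, g(103/18) ≈ 3.1180, g(6) ≈ 3.1623.
Sum = Δu · [g(34/9) + g(73/18) + g(13/3) + ...].
Sum ≈ 7.4475.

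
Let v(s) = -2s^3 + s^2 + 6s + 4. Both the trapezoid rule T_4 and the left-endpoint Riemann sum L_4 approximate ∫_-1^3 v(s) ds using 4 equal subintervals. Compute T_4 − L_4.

-12

T_4 = 6.
L_4 = 18.
T_4 − L_4 = -12.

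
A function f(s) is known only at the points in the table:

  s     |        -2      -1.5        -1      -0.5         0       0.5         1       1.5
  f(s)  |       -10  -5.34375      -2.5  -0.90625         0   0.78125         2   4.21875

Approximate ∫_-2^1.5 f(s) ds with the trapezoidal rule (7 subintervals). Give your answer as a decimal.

-4.4296875

Δs = 0.5.
T_7 = (0.5/2)·[(-10) + 2·(-5.34375) + 2·(-2.5) + 2·(-0.90625) + 2·0 + 2·0.78125 + 2·2 + 4.21875] = -4.4296875.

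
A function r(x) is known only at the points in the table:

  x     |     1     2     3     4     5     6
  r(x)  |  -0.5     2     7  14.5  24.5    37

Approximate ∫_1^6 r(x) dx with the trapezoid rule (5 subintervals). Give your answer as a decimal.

Δx = 1.
T_5 = (1/2)·[(-0.5) + 2·2 + 2·7 + 2·14.5 + 2·24.5 + 37] = 66.25.

66.25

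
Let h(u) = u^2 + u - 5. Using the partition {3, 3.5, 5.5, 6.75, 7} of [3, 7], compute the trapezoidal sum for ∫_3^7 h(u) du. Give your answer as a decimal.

107.015625

Subinterval widths: 0.5, 2, 1.25, 0.25.
h(3) = 7, h(3.5) = 10.75, h(5.5) = 30.75, h(6.75) = 47.3125, h(7) = 51.
On each subinterval the trapezoid contributes (Δu_i/2)·[h(u_{i-1}) + h(u_i)].
Sum = 107.015625.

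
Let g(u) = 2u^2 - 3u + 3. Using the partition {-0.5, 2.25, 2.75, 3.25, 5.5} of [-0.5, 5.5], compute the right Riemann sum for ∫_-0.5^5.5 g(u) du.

135.40625

Subinterval widths: 2.75, 0.5, 0.5, 2.25.
Right endpoints: 2.25, 2.75, 3.25, 5.5.
g(2.25) = 6.375, g(2.75) = 9.875, g(3.25) = 14.375, g(5.5) = 47.
Sum = Σ Δu_i · g(u_i).
Sum = 135.40625.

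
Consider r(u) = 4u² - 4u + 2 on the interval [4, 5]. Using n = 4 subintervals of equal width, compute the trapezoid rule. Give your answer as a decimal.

65.375

Δu = (5 − 4)/4 = 0.25.
r(4) = 50, r(4.25) = 57.25, r(4.5) = 65, r(4.75) = 73.25, r(5) = 82.
T_4 = (Δu/2)·[r(u_0) + 2r(u_1) + 2r(u_2) + 2r(u_3) + r(u_4)].
Sum = 65.375.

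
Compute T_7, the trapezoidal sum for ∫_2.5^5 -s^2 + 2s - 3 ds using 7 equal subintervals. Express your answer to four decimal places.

Δs = (5 − 2.5)/7 = 5/14.
f(2.5) = -4.25, f(20/7) = -267/49, f(45/14) = -1353/196, f(25/7) = -422/49, f(55/14) = -2073/196, f(30/7) = -627/49, f(65/14) = -2993/196, f(5) = -18.
T_7 = (Δs/2)·[f(s_0) + 2f(s_1) + ... + 2f(s_{6}) + f(s_7)].
Sum ≈ -25.2615.

-25.2615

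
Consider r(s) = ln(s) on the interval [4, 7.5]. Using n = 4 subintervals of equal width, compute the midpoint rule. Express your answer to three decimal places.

Δs = (7.5 − 4)/4 = 0.875.
Midpoints: 4.4375, 5.3125, 6.1875, 7.0625.
r(4.4375) ≈ 1.490, r(5.3125) ≈ 1.670, r(6.1875) ≈ 1.823, r(7.0625) ≈ 1.955.
Sum = Δs · [r(4.4375) + r(5.3125) + r(6.1875) + r(7.0625)].
Sum ≈ 6.070.

6.070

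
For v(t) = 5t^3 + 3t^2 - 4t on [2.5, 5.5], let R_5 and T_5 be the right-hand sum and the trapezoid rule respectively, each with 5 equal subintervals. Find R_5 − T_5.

R_5 = 1453.215.
T_5 = 1209.09.
R_5 − T_5 = 244.125.

244.125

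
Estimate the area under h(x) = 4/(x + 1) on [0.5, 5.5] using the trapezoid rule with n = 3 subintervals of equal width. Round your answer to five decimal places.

Δx = (5.5 − 0.5)/3 = 5/3.
h(0.5) = 8/3, h(13/6) = 24/19, h(23/6) = 24/29, h(5.5) = 8/13.
T_3 = (Δx/2)·[h(x_0) + 2h(x_1) + 2h(x_2) + h(x_3)].
Sum ≈ 6.21962.

6.21962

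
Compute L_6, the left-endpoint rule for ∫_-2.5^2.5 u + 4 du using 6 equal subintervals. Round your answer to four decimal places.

17.9167

Δu = (2.5 − (-2.5))/6 = 5/6.
Left endpoints: -2.5, -5/3, -5/6, 0, 5/6, 5/3.
f(-2.5) = 1.5, f(-5/3) = 7/3, f(-5/6) = 19/6, f(0) = 4, f(5/6) = 29/6, f(5/3) = 17/3.
Sum = Δu · [f(-2.5) + f(-5/3) + f(-5/6) + ...].
Sum ≈ 17.9167.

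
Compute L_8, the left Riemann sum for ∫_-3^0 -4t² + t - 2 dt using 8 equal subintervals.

Δt = (0 − (-3))/8 = 0.375.
Left endpoints: -3, -2.625, -2.25, -1.875, -1.5, -1.125, -0.75, -0.375.
f(-3) = -41, f(-2.625) = -32.1875, f(-2.25) = -24.5, f(-1.875) = -17.9375, f(-1.5) = -12.5, f(-1.125) = -8.1875, f(-0.75) = -5, f(-0.375) = -2.9375.
Sum = Δt · [f(-3) + f(-2.625) + f(-2.25) + ...].
Sum = -54.09375.

-54.09375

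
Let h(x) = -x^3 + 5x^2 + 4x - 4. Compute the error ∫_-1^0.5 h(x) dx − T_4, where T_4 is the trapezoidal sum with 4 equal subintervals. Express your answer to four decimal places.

-0.2021

Exact integral: ∫_-1^0.5 h(x) dx = -5.390625.
T_4 ≈ -5.188477.
Error ≈ -5.390625 − (-5.188477) ≈ -0.2021.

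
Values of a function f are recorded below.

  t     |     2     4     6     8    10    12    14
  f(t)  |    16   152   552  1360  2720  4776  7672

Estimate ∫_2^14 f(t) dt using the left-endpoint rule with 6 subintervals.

19152

Δt = 2.
Sum = 2·[16 + 152 + 552 + 1360 + 2720 + 4776] = 19152.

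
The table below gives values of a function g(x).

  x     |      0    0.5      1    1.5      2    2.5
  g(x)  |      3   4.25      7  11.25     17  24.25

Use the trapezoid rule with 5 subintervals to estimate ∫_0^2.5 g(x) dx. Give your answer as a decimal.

Δx = 0.5.
T_5 = (0.5/2)·[3 + 2·4.25 + 2·7 + 2·11.25 + 2·17 + 24.25] = 26.5625.

26.5625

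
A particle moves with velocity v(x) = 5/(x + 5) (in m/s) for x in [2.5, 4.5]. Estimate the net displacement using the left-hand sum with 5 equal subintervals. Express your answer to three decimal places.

Δx = (4.5 − 2.5)/5 = 0.4.
Left endpoints: 2.5, 2.9, 3.3, 3.7, 4.1.
v(2.5) = 2/3, v(2.9) = 50/79, v(3.3) = 50/83, v(3.7) = 50/87, v(4.1) = 50/91.
Sum = Δx · [v(2.5) + v(2.9) + v(3.3) + v(3.7) + v(4.1)].
Sum ≈ 1.210.

1.210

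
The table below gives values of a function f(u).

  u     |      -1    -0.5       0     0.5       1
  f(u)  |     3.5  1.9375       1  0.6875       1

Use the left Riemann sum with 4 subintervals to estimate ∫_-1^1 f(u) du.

3.5625

Δu = 0.5.
Sum = 0.5·[3.5 + 1.9375 + 1 + 0.6875] = 3.5625.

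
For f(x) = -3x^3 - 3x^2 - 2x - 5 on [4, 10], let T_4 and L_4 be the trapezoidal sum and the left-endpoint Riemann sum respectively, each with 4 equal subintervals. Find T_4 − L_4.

T_4 = -8506.5.
L_4 = -6202.5.
T_4 − L_4 = -2304.

-2304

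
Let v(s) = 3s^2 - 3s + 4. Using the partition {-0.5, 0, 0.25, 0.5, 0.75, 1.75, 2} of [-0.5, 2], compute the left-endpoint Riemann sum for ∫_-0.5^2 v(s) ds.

11.21875

Subinterval widths: 0.5, 0.25, 0.25, 0.25, 1, 0.25.
Left endpoints: -0.5, 0, 0.25, 0.5, 0.75, 1.75.
v(-0.5) = 6.25, v(0) = 4, v(0.25) = 3.4375, v(0.5) = 3.25, v(0.75) = 3.4375, v(1.75) = 7.9375.
Sum = Σ Δs_i · v(s_i).
Sum = 11.21875.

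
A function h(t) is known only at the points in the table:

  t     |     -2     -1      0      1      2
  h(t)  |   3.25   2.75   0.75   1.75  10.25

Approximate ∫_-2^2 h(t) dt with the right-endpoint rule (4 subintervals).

15.5

Δt = 1.
Sum = 1·[2.75 + 0.75 + 1.75 + 10.25] = 15.5.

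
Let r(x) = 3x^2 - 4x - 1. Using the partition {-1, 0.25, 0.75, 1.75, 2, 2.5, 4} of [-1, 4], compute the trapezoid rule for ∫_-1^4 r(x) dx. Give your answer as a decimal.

Subinterval widths: 1.25, 0.5, 1, 0.25, 0.5, 1.5.
r(-1) = 6, r(0.25) = -1.8125, r(0.75) = -2.3125, r(1.75) = 1.1875, r(2) = 3, r(2.5) = 7.75, r(4) = 31.
On each subinterval the trapezoid contributes (Δx_i/2)·[r(x_{i-1}) + r(x_i)].
Sum = 33.296875.

33.296875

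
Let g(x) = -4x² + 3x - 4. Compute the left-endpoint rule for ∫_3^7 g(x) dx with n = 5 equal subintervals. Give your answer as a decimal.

-319.84

Δx = (7 − 3)/5 = 0.8.
Left endpoints: 3, 3.8, 4.6, 5.4, 6.2.
g(3) = -31, g(3.8) = -50.36, g(4.6) = -74.84, g(5.4) = -104.44, g(6.2) = -139.16.
Sum = Δx · [g(3) + g(3.8) + g(4.6) + g(5.4) + g(6.2)].
Sum = -319.84.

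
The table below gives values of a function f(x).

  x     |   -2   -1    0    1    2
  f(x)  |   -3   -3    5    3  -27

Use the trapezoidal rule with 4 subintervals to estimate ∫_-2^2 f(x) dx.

Δx = 1.
T_4 = (1/2)·[(-3) + 2·(-3) + 2·5 + 2·3 + (-27)] = -10.

-10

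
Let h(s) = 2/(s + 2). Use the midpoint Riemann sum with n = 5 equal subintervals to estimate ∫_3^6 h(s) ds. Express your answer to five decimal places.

Δs = (6 − 3)/5 = 0.6.
Midpoints: 3.3, 3.9, 4.5, 5.1, 5.7.
h(3.3) = 20/53, h(3.9) = 20/59, h(4.5) = 4/13, h(5.1) = 20/71, h(5.7) = 20/77.
Sum = Δs · [h(3.3) + h(3.9) + h(4.5) + h(5.1) + h(5.7)].
Sum ≈ 0.93928.

0.93928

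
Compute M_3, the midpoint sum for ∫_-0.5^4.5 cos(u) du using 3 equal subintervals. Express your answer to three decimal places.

-0.561

Δu = (4.5 − (-0.5))/3 = 5/3.
Midpoints: 1/3, 2, 11/3.
f(1/3) ≈ 0.945, f(2) ≈ -0.416, f(11/3) ≈ -0.865.
Sum = Δu · [f(1/3) + f(2) + f(11/3)].
Sum ≈ -0.561.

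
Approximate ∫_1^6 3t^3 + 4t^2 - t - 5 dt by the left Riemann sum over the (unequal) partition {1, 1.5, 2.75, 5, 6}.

672.28515625

Subinterval widths: 0.5, 1.25, 2.25, 1.
Left endpoints: 1, 1.5, 2.75, 5.
f(1) = 1, f(1.5) = 12.625, f(2.75) = 84.890625, f(5) = 465.
Sum = Σ Δt_i · f(t_i).
Sum = 672.28515625.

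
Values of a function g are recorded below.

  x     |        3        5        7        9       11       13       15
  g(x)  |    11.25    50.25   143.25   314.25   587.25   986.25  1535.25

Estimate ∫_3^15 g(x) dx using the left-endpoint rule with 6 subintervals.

Δx = 2.
Sum = 2·[11.25 + 50.25 + 143.25 + 314.25 + 587.25 + 986.25] = 4185.

4185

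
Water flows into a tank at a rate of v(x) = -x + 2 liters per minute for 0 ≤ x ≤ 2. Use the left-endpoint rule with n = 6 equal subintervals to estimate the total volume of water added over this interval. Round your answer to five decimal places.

Δx = (2 − 0)/6 = 1/3.
Left endpoints: 0, 1/3, 2/3, 1, 4/3, 5/3.
v(0) = 2, v(1/3) = 5/3, v(2/3) = 4/3, v(1) = 1, v(4/3) = 2/3, v(5/3) = 1/3.
Sum = Δx · [v(0) + v(1/3) + v(2/3) + ...].
Sum ≈ 2.33333.

2.33333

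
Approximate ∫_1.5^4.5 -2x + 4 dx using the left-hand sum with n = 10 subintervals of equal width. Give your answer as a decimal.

Δx = (4.5 − 1.5)/10 = 0.3.
Left endpoints: 1.5, 1.8, 2.1, 2.4, 2.7, 3, 3.3, 3.6, 3.9, 4.2.
f(1.5) = 1, f(1.8) = 0.4, f(2.1) = -0.2, f(2.4) = -0.8, f(2.7) = -1.4, f(3) = -2, f(3.3) = -2.6, f(3.6) = -3.2, f(3.9) = -3.8, f(4.2) = -4.4.
Sum = Δx · [f(1.5) + f(1.8) + f(2.1) + ...].
Sum = -5.1.

-5.1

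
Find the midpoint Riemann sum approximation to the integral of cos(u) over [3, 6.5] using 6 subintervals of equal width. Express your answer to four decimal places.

Δu = (6.5 − 3)/6 = 7/12.
Midpoints: 79/24, 3.875, 107/24, 121/24, 5.625, 149/24.
f(79/24) ≈ -0.9888, f(3.875) ≈ -0.7429, f(107/24) ≈ -0.2513, f(121/24) ≈ 0.3234, f(5.625) ≈ 0.7911, f(149/24) ≈ 0.9972.
Sum = Δu · [f(79/24) + f(3.875) + f(107/24) + ...].
Sum ≈ 0.0751.

0.0751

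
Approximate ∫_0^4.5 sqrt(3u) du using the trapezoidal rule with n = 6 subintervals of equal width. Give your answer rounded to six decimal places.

Δu = (4.5 − 0)/6 = 0.75.
f(0) ≈ 0.000000, f(0.75) ≈ 1.500000, f(1.5) ≈ 2.121320, f(2.25) ≈ 2.598076, f(3) ≈ 3.000000, f(3.75) ≈ 3.354102, f(4.5) ≈ 3.674235.
T_6 = (Δu/2)·[f(u_0) + 2f(u_1) + ... + 2f(u_{5}) + f(u_6)].
Sum ≈ 10.807962.

10.807962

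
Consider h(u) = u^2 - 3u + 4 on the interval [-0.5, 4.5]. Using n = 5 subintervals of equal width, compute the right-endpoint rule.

Δu = (4.5 − (-0.5))/5 = 1.
Right endpoints: 0.5, 1.5, 2.5, 3.5, 4.5.
h(0.5) = 2.75, h(1.5) = 1.75, h(2.5) = 2.75, h(3.5) = 5.75, h(4.5) = 10.75.
Sum = Δu · [h(0.5) + h(1.5) + h(2.5) + h(3.5) + h(4.5)].
Sum = 23.75.

23.75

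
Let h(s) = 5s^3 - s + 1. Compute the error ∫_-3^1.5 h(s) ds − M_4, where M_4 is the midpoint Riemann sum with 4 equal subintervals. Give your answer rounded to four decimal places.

-5.3394

Exact integral: ∫_-3^1.5 h(s) ds = -87.046875.
M_4 ≈ -81.707520.
Error ≈ -87.046875 − (-81.707520) ≈ -5.3394.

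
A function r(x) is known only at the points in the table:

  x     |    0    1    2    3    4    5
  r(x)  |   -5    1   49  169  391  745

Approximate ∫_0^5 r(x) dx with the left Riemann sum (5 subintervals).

Δx = 1.
Sum = 1·[(-5) + 1 + 49 + 169 + 391] = 605.

605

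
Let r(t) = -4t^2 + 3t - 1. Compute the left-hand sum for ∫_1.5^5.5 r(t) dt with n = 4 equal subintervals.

-132

Δt = (5.5 − 1.5)/4 = 1.
Left endpoints: 1.5, 2.5, 3.5, 4.5.
r(1.5) = -5.5, r(2.5) = -18.5, r(3.5) = -39.5, r(4.5) = -68.5.
Sum = Δt · [r(1.5) + r(2.5) + r(3.5) + r(4.5)].
Sum = -132.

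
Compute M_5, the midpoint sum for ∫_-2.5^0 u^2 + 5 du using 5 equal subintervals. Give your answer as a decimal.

17.65625

Δu = (0 − (-2.5))/5 = 0.5.
Midpoints: -2.25, -1.75, -1.25, -0.75, -0.25.
f(-2.25) = 10.0625, f(-1.75) = 8.0625, f(-1.25) = 6.5625, f(-0.75) = 5.5625, f(-0.25) = 5.0625.
Sum = Δu · [f(-2.25) + f(-1.75) + f(-1.25) + f(-0.75) + f(-0.25)].
Sum = 17.65625.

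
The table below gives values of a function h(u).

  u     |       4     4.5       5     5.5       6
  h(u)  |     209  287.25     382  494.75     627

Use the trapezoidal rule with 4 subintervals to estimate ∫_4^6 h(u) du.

791

Δu = 0.5.
T_4 = (0.5/2)·[209 + 2·287.25 + 2·382 + 2·494.75 + 627] = 791.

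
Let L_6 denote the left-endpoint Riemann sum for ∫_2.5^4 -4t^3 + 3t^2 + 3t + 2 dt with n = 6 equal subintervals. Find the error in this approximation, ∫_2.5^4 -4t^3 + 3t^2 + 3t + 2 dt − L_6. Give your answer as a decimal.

-19.40625

Exact integral: ∫_2.5^4 f(t) dt = -150.9375.
L_6 = -131.53125.
Error = -150.9375 − (-131.53125) = -19.40625.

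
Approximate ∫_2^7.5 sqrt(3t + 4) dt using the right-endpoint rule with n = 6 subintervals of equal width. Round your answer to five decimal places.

24.18488

Δt = (7.5 − 2)/6 = 11/12.
Right endpoints: 35/12, 23/6, 4.75, 17/3, 79/12, 7.5.
f(35/12) ≈ 3.57071, f(23/6) ≈ 3.93700, f(4.75) ≈ 4.27200, f(17/3) ≈ 4.58258, f(79/12) ≈ 4.87340, f(7.5) ≈ 5.14782.
Sum = Δt · [f(35/12) + f(23/6) + f(4.75) + ...].
Sum ≈ 24.18488.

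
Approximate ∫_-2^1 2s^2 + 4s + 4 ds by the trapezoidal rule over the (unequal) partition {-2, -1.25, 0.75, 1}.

14.8125

Subinterval widths: 0.75, 2, 0.25.
f(-2) = 4, f(-1.25) = 2.125, f(0.75) = 8.125, f(1) = 10.
On each subinterval the trapezoid contributes (Δs_i/2)·[f(s_{i-1}) + f(s_i)].
Sum = 14.8125.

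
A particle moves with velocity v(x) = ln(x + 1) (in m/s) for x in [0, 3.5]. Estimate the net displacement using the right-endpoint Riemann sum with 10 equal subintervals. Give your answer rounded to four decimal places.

3.5237

Δx = (3.5 − 0)/10 = 0.35.
Right endpoints: 0.35, 0.7, 1.05, 1.4, 1.75, 2.1, 2.45, 2.8, 3.15, 3.5.
v(0.35) ≈ 0.3001, v(0.7) ≈ 0.5306, v(1.05) ≈ 0.7178, v(1.4) ≈ 0.8755, v(1.75) ≈ 1.0116, v(2.1) ≈ 1.1314, v(2.45) ≈ 1.2384, v(2.8) ≈ 1.3350, v(3.15) ≈ 1.4231, v(3.5) ≈ 1.5041.
Sum = Δx · [v(0.35) + v(0.7) + v(1.05) + ...].
Sum ≈ 3.5237.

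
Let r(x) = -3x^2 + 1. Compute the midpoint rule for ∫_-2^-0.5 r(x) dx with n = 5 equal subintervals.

-6.34125

Δx = (-0.5 − (-2))/5 = 0.3.
Midpoints: -1.85, -1.55, -1.25, -0.95, -0.65.
r(-1.85) = -9.2675, r(-1.55) = -6.2075, r(-1.25) = -3.6875, r(-0.95) = -1.7075, r(-0.65) = -0.2675.
Sum = Δx · [r(-1.85) + r(-1.55) + r(-1.25) + r(-0.95) + r(-0.65)].
Sum = -6.34125.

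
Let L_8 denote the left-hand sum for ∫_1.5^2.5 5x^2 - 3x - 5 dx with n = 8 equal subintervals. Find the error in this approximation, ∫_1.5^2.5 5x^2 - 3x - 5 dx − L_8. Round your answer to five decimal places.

Exact integral: ∫_1.5^2.5 f(x) dx ≈ 9.4166667.
L_8 = 8.3671875.
Error ≈ 9.4166667 − 8.3671875 ≈ 1.04948.

1.04948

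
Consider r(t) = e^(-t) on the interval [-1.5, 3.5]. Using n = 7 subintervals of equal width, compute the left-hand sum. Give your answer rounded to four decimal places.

6.2290

Δt = (3.5 − (-1.5))/7 = 5/7.
Left endpoints: -1.5, -11/14, -1/14, 9/14, 19/14, 29/14, 39/14.
r(-1.5) ≈ 4.4817, r(-11/14) ≈ 2.1940, r(-1/14) ≈ 1.0740, r(9/14) ≈ 0.5258, r(19/14) ≈ 0.2574, r(29/14) ≈ 0.1260, r(39/14) ≈ 0.0617.
Sum = Δt · [r(-1.5) + r(-11/14) + r(-1/14) + ...].
Sum ≈ 6.2290.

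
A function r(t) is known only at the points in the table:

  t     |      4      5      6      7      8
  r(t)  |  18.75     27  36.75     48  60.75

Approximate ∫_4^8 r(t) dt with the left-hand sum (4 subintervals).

130.5

Δt = 1.
Sum = 1·[18.75 + 27 + 36.75 + 48] = 130.5.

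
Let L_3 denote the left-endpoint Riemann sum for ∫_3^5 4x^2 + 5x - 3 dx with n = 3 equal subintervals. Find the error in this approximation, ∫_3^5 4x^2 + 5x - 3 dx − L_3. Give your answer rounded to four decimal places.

24.0741

Exact integral: ∫_3^5 f(x) dx ≈ 164.666667.
L_3 ≈ 140.592593.
Error ≈ 164.666667 − 140.592593 ≈ 24.0741.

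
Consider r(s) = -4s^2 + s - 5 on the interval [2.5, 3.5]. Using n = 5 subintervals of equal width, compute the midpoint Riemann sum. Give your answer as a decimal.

Δs = (3.5 − 2.5)/5 = 0.2.
Midpoints: 2.6, 2.8, 3, 3.2, 3.4.
r(2.6) = -29.44, r(2.8) = -33.56, r(3) = -38, r(3.2) = -42.76, r(3.4) = -47.84.
Sum = Δs · [r(2.6) + r(2.8) + r(3) + r(3.2) + r(3.4)].
Sum = -38.32.

-38.32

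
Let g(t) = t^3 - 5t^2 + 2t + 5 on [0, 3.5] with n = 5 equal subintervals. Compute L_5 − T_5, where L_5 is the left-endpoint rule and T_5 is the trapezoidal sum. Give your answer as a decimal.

3.98125

L_5 = -0.14.
T_5 = -4.12125.
L_5 − T_5 = 3.98125.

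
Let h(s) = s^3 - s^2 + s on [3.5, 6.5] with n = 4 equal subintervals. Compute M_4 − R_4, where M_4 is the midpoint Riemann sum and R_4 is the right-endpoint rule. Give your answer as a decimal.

M_4 = 344.53125.
R_4 = 427.21875.
M_4 − R_4 = -82.6875.

-82.6875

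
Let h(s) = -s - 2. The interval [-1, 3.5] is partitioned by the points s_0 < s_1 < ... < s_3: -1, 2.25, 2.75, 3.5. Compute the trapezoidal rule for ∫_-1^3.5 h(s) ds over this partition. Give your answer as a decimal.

Subinterval widths: 3.25, 0.5, 0.75.
h(-1) = -1, h(2.25) = -4.25, h(2.75) = -4.75, h(3.5) = -5.5.
On each subinterval the trapezoid contributes (Δs_i/2)·[h(s_{i-1}) + h(s_i)].
Sum = -14.625.

-14.625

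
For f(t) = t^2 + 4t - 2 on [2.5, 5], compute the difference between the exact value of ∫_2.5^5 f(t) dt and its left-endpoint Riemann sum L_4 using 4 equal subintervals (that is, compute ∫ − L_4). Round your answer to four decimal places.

Exact integral: ∫_2.5^5 f(t) dt ≈ 68.958333.
L_4 = 60.13671875.
Error ≈ 68.958333 − 60.13671875 ≈ 8.8216.

8.8216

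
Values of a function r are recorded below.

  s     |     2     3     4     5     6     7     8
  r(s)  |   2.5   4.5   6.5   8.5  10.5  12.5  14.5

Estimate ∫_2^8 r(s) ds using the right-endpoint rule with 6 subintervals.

Δs = 1.
Sum = 1·[4.5 + 6.5 + 8.5 + 10.5 + 12.5 + 14.5] = 57.

57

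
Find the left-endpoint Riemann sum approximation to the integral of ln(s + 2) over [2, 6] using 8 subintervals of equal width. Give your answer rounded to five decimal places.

Δs = (6 − 2)/8 = 0.5.
Left endpoints: 2, 2.5, 3, 3.5, 4, 4.5, 5, 5.5.
f(2) ≈ 1.38629, f(2.5) ≈ 1.50408, f(3) ≈ 1.60944, f(3.5) ≈ 1.70475, f(4) ≈ 1.79176, f(4.5) ≈ 1.87180, f(5) ≈ 1.94591, f(5.5) ≈ 2.01490.
Sum = Δs · [f(2) + f(2.5) + f(3) + ...].
Sum ≈ 6.91447.

6.91447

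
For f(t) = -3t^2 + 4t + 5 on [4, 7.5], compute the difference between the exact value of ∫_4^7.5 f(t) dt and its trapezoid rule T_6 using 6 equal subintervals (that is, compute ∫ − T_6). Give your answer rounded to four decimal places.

Exact integral: ∫_4^7.5 f(t) dt = -259.875.
T_6 ≈ -260.470486.
Error ≈ -259.875 − (-260.470486) ≈ 0.5955.

0.5955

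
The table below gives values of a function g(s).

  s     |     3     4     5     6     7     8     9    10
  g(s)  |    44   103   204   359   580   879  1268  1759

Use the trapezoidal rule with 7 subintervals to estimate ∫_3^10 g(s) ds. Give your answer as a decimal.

4294.5

Δs = 1.
T_7 = (1/2)·[44 + 2·103 + 2·204 + 2·359 + 2·580 + 2·879 + 2·1268 + 1759] = 4294.5.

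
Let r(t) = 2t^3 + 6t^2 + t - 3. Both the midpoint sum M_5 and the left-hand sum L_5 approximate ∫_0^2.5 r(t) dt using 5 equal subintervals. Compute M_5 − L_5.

15.703125

M_5 = 45.703125.
L_5 = 30.
M_5 − L_5 = 15.703125.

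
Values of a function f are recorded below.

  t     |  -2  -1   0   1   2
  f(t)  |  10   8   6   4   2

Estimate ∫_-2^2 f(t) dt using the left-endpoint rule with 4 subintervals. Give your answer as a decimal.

Δt = 1.
Sum = 1·[10 + 8 + 6 + 4] = 28.

28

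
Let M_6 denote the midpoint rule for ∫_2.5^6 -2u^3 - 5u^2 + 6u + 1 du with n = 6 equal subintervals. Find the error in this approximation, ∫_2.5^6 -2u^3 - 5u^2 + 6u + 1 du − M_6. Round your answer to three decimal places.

-3.027

Exact integral: ∫_2.5^6 f(u) du ≈ -869.67708.
M_6 ≈ -866.65003.
Error ≈ -869.67708 − (-866.65003) ≈ -3.027.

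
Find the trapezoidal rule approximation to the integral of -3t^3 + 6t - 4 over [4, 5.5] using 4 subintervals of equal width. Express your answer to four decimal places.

-459.0498

Δt = (5.5 − 4)/4 = 0.375.
f(4) = -172, f(4.375) = -117233/512, f(4.75) = -297.015625, f(5.125) = -193067/512, f(5.5) = -470.125.
T_4 = (Δt/2)·[f(t_0) + 2f(t_1) + 2f(t_2) + 2f(t_3) + f(t_4)].
Sum ≈ -459.0498.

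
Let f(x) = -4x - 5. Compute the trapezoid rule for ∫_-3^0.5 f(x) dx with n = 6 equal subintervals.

0

Δx = (0.5 − (-3))/6 = 7/12.
f(-3) = 7, f(-29/12) = 14/3, f(-11/6) = 7/3, f(-1.25) = 0, f(-2/3) = -7/3, f(-1/12) = -14/3, f(0.5) = -7.
T_6 = (Δx/2)·[f(x_0) + 2f(x_1) + ... + 2f(x_{5}) + f(x_6)].
Sum = 0.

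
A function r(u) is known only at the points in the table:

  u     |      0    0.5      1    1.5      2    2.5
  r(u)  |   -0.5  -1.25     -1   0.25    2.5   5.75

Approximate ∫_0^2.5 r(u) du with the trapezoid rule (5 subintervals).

1.5625

Δu = 0.5.
T_5 = (0.5/2)·[(-0.5) + 2·(-1.25) + 2·(-1) + 2·0.25 + 2·2.5 + 5.75] = 1.5625.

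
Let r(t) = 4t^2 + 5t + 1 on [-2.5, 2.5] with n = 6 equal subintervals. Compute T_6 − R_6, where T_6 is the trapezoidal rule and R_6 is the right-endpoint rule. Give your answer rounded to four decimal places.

-10.4167

T_6 ≈ 48.981481.
R_6 ≈ 59.398148.
T_6 − R_6 ≈ -10.4167.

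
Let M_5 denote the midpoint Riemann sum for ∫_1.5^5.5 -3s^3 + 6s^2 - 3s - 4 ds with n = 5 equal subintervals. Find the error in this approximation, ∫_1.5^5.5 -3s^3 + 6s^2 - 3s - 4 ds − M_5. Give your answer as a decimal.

-5.44

Exact integral: ∫_1.5^5.5 f(s) ds = -414.5.
M_5 = -409.06.
Error = -414.5 − (-409.06) = -5.44.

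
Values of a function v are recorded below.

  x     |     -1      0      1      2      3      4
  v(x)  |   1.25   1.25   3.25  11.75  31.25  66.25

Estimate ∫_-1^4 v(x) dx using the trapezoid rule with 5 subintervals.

Δx = 1.
T_5 = (1/2)·[1.25 + 2·1.25 + 2·3.25 + 2·11.75 + 2·31.25 + 66.25] = 81.25.

81.25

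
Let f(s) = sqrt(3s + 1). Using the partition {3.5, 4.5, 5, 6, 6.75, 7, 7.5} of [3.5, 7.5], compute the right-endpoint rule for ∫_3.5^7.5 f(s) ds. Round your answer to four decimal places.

17.2206

Subinterval widths: 1, 0.5, 1, 0.75, 0.25, 0.5.
Right endpoints: 4.5, 5, 6, 6.75, 7, 7.5.
f(4.5) ≈ 3.8079, f(5) ≈ 4.0000, f(6) ≈ 4.3589, f(6.75) ≈ 4.6098, f(7) ≈ 4.6904, f(7.5) ≈ 4.8477.
Sum = Σ Δs_i · f(s_i).
Sum ≈ 17.2206.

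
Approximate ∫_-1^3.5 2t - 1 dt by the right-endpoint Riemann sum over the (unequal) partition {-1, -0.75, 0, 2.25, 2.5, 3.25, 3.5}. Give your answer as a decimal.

Subinterval widths: 0.25, 0.75, 2.25, 0.25, 0.75, 0.25.
Right endpoints: -0.75, 0, 2.25, 2.5, 3.25, 3.5.
f(-0.75) = -2.5, f(0) = -1, f(2.25) = 3.5, f(2.5) = 4, f(3.25) = 5.5, f(3.5) = 6.
Sum = Σ Δt_i · f(t_i).
Sum = 13.125.

13.125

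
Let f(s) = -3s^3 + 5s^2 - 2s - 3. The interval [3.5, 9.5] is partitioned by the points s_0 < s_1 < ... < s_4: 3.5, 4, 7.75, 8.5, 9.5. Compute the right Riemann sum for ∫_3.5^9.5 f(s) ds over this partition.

Subinterval widths: 0.5, 3.75, 0.75, 1.
Right endpoints: 4, 7.75, 8.5, 9.5.
f(4) = -123, f(7.75) = -1114.640625, f(8.5) = -1501.125, f(9.5) = -2142.875.
Sum = Σ Δs_i · f(s_i).
Sum = -7510.12109375.

-7510.12109375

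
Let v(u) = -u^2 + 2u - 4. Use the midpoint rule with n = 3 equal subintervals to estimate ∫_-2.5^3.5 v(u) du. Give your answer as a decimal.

-35.5

Δu = (3.5 − (-2.5))/3 = 2.
Midpoints: -1.5, 0.5, 2.5.
v(-1.5) = -9.25, v(0.5) = -3.25, v(2.5) = -5.25.
Sum = Δu · [v(-1.5) + v(0.5) + v(2.5)].
Sum = -35.5.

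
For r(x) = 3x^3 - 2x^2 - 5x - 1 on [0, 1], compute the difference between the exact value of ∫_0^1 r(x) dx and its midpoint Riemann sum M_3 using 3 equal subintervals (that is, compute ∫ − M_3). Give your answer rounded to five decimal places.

0.02315

Exact integral: ∫_0^1 r(x) dx ≈ -3.4166667.
M_3 ≈ -3.4398148.
Error ≈ -3.4166667 − (-3.4398148) ≈ 0.02315.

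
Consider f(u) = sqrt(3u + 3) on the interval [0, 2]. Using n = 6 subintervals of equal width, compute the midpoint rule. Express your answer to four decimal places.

Δu = (2 − 0)/6 = 1/3.
Midpoints: 1/6, 0.5, 5/6, 7/6, 1.5, 11/6.
f(1/6) ≈ 1.8708, f(0.5) ≈ 2.1213, f(5/6) ≈ 2.3452, f(7/6) ≈ 2.5495, f(1.5) ≈ 2.7386, f(11/6) ≈ 2.9155.
Sum = Δu · [f(1/6) + f(0.5) + f(5/6) + ...].
Sum ≈ 4.8470.

4.8470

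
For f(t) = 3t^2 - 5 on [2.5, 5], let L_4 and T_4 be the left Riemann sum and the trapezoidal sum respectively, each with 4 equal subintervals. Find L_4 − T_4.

-17.578125

L_4 = 79.78515625.
T_4 = 97.36328125.
L_4 − T_4 = -17.578125.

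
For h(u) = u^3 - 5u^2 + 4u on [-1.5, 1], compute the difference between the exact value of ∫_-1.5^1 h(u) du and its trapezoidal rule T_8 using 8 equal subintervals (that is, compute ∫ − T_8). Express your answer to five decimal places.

Exact integral: ∫_-1.5^1 h(u) du ≈ -10.8072917.
T_8 ≈ -11.0412598.
Error ≈ -10.8072917 − (-11.0412598) ≈ 0.23397.

0.23397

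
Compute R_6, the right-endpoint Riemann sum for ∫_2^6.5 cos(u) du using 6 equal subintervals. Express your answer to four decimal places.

Δu = (6.5 − 2)/6 = 0.75.
Right endpoints: 2.75, 3.5, 4.25, 5, 5.75, 6.5.
f(2.75) ≈ -0.9243, f(3.5) ≈ -0.9365, f(4.25) ≈ -0.4461, f(5) ≈ 0.2837, f(5.75) ≈ 0.8612, f(6.5) ≈ 0.9766.
Sum = Δu · [f(2.75) + f(3.5) + f(4.25) + ...].
Sum ≈ -0.1391.

-0.1391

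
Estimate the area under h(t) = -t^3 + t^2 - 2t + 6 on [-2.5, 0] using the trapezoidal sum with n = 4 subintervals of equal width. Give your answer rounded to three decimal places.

36.997

Δt = (0 − (-2.5))/4 = 0.625.
h(-2.5) = 32.875, h(-1.875) = 10167/512, h(-1.25) = 12.015625, h(-0.625) = 4037/512, h(0) = 6.
T_4 = (Δt/2)·[h(t_0) + 2h(t_1) + 2h(t_2) + 2h(t_3) + h(t_4)].
Sum ≈ 36.997.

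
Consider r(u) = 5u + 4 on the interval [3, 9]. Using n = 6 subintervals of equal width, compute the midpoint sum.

Δu = (9 − 3)/6 = 1.
Midpoints: 3.5, 4.5, 5.5, 6.5, 7.5, 8.5.
r(3.5) = 21.5, r(4.5) = 26.5, r(5.5) = 31.5, r(6.5) = 36.5, r(7.5) = 41.5, r(8.5) = 46.5.
Sum = Δu · [r(3.5) + r(4.5) + r(5.5) + ...].
Sum = 204.

204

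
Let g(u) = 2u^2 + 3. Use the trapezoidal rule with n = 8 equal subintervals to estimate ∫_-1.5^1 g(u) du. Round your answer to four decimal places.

10.4980

Δu = (1 − (-1.5))/8 = 0.3125.
g(-1.5) = 7.5, g(-1.1875) = 5.8203125, g(-0.875) = 4.53125, g(-0.5625) = 3.6328125, g(-0.25) = 3.125, g(0.0625) = 3.0078125, g(0.375) = 3.28125, g(0.6875) = 3.9453125, g(1) = 5.
T_8 = (Δu/2)·[g(u_0) + 2g(u_1) + ... + 2g(u_{7}) + g(u_8)].
Sum ≈ 10.4980.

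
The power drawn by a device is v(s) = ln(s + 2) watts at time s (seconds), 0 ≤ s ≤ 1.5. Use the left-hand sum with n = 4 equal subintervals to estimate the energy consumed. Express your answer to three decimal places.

Δs = (1.5 − 0)/4 = 0.375.
Left endpoints: 0, 0.375, 0.75, 1.125.
v(0) ≈ 0.693, v(0.375) ≈ 0.865, v(0.75) ≈ 1.012, v(1.125) ≈ 1.139.
Sum = Δs · [v(0) + v(0.375) + v(0.75) + v(1.125)].
Sum ≈ 1.391.

1.391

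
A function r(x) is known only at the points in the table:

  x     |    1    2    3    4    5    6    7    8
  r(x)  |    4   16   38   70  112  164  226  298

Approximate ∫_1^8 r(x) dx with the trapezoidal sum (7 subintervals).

777

Δx = 1.
T_7 = (1/2)·[4 + 2·16 + 2·38 + 2·70 + 2·112 + 2·164 + 2·226 + 298] = 777.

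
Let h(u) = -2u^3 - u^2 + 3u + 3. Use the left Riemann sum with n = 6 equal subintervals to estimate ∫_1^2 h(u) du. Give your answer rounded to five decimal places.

-1.21296

Δu = (2 − 1)/6 = 1/6.
Left endpoints: 1, 7/6, 4/3, 1.5, 5/3, 11/6.
h(1) = 3, h(7/6) = 53/27, h(4/3) = 13/27, h(1.5) = -1.5, h(5/3) = -109/27, h(11/6) = -194/27.
Sum = Δu · [h(1) + h(7/6) + h(4/3) + ...].
Sum ≈ -1.21296.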